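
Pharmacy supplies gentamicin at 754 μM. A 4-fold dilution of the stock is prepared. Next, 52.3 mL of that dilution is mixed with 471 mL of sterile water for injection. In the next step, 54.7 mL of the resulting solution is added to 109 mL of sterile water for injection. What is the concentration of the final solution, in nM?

Overall dilution factor = 4 × 10.01 × 2.993 = 120.
754 μM / 120 = 6.30 μM = 6300 nM.

6300 nM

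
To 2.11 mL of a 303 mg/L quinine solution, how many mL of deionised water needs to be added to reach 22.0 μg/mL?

27.0 mL

22.0 μg/mL = 22.0 mg/L.
V₂ = C₁V₁/C₂ = 303 × 2.11 / 22.0 = 29.1 mL.
Diluent to add = V₂ − V₁ = 29.1 − 2.11 = 27.0 mL.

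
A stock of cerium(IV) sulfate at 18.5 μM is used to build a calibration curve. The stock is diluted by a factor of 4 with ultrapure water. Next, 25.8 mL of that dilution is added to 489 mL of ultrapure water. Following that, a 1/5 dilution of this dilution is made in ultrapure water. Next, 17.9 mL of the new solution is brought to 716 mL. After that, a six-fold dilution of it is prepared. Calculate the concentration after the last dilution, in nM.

0.193 nM

Overall dilution factor = 4 × 19.95 × 5 × 40 × 6 = 9.58 × 10⁴.
18.5 μM / 9.58 × 10⁴ = 1.93 × 10⁻⁴ μM = 0.193 nM.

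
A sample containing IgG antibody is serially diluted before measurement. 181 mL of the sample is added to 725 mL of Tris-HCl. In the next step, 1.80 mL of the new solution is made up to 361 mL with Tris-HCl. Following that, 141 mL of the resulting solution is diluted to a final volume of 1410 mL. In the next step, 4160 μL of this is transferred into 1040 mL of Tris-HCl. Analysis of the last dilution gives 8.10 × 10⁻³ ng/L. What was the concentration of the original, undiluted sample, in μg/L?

20.4 μg/L

Overall dilution factor = 5.006 × 200.6 × 10 × 251 = 2.52 × 10⁶.
Original = 8.10 × 10⁻³ ng/L × 2.52 × 10⁶ = 2.04 × 10⁴ ng/L = 20.4 μg/L.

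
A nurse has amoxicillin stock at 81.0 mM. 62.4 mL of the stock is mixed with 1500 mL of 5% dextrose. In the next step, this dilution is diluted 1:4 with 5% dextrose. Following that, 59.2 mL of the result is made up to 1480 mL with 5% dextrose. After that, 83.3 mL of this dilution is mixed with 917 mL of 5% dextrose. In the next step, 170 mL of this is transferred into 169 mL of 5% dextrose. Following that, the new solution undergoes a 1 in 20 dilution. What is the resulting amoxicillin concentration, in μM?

Overall dilution factor = 25.04 × 4 × 25 × 12.01 × 1.994 × 20 = 1.20 × 10⁶.
81.0 mM / 1.20 × 10⁶ = 6.75 × 10⁻⁵ mM = 0.0675 μM.

0.0675 μM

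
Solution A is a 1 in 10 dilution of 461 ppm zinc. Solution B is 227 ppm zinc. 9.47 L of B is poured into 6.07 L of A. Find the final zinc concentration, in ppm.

156 ppm

C_A = 461 ppm / 10 = 46.1 ppm.
C_mix = (C_A·V_A + C_B·V_B)/(V_A + V_B) = (46.1×6.07 + 227×9.47) / 15.54 = 156 ppm.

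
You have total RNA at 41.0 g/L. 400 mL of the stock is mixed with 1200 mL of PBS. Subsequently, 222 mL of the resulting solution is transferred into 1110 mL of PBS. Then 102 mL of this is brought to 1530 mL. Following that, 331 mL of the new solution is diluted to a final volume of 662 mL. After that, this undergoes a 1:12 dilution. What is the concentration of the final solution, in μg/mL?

4.75 μg/mL

Overall dilution factor = 4 × 6 × 15 × 2 × 12 = 8640.
41.0 g/L / 8640 = 4.75 × 10⁻³ g/L = 4.75 μg/mL.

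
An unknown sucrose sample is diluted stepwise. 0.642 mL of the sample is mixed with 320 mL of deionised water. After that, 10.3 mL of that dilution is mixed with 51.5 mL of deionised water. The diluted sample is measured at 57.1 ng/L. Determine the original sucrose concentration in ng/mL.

171 ng/mL

Overall dilution factor = 499.4 × 6 = 2997.
Original = 57.1 ng/L × 2997 = 1.71 × 10⁵ ng/L = 171 ng/mL.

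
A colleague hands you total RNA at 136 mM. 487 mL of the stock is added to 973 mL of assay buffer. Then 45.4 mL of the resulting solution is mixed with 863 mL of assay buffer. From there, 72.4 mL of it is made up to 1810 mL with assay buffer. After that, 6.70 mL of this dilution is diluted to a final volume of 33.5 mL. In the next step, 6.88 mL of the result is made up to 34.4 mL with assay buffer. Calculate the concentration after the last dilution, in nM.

3630 nM

Overall dilution factor = 2.998 × 20.01 × 25 × 5 × 5 = 3.75 × 10⁴.
136 mM / 3.75 × 10⁴ = 3.63 × 10⁻³ mM = 3630 nM.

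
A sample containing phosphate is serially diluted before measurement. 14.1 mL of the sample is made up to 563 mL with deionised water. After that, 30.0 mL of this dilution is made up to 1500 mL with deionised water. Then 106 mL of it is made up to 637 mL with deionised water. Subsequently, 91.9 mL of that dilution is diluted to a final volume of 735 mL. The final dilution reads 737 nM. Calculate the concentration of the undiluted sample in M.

Overall dilution factor = 39.93 × 50 × 6.009 × 7.998 = 9.60 × 10⁴.
Original = 737 nM × 9.60 × 10⁴ = 7.07 × 10⁷ nM = 0.0707 M.

0.0707 M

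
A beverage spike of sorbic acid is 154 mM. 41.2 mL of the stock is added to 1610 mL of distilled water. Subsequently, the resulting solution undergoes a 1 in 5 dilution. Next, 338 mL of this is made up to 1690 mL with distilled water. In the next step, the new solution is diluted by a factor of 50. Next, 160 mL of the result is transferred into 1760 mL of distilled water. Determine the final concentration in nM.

Overall dilution factor = 40.08 × 5 × 5 × 50 × 12 = 6.01 × 10⁵.
154 mM / 6.01 × 10⁵ = 2.56 × 10⁻⁴ mM = 256 nM.

256 nM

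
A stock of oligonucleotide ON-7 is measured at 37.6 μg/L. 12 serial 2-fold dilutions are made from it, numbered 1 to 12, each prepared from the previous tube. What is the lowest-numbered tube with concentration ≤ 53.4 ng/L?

Tube n has concentration 37.6 μg/L / 2ⁿ.
Need 2ⁿ ≥ 37.6 μg/L / 53.4 ng/L = 704, so n ≥ 9.46.
First such tube: n = 10.

tube 10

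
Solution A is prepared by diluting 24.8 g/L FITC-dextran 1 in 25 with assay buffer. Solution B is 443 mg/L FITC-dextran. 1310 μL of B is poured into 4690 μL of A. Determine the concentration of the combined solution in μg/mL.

872 μg/mL

C_A = 24.8 g/L / 25 = 0.992 g/L.
C_B = 443 mg/L = 0.443 g/L.
C_mix = (C_A·V_A + C_B·V_B)/(V_A + V_B) = (0.992×4690 + 0.443×1310) / 6000 = 0.872 g/L = 872 μg/mL.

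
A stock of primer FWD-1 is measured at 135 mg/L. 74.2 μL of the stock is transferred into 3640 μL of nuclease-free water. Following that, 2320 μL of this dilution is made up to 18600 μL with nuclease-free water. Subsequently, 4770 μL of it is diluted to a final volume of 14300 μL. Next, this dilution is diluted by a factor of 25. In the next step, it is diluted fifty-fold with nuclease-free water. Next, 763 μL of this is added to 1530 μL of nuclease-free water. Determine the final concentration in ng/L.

Overall dilution factor = 50.06 × 8.017 × 2.998 × 25 × 50 × 3.005 = 4.52 × 10⁶.
135 mg/L / 4.52 × 10⁶ = 2.99 × 10⁻⁵ mg/L = 29.9 ng/L.

29.9 ng/L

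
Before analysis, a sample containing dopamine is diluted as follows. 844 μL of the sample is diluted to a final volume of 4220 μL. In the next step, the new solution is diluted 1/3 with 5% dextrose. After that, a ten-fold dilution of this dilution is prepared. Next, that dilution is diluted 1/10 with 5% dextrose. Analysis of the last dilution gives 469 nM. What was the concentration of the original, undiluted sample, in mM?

Overall dilution factor = 5 × 3 × 10 × 10 = 1500.
Original = 469 nM × 1500 = 7.04 × 10⁵ nM = 0.704 mM.

0.704 mM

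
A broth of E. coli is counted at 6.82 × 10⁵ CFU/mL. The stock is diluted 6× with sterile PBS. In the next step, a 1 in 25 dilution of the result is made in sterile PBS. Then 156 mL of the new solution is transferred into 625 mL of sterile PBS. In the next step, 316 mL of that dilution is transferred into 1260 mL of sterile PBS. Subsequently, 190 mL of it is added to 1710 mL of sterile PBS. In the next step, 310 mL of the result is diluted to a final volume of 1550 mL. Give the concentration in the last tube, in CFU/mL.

3.64 CFU/mL

Overall dilution factor = 6 × 25 × 5.006 × 4.987 × 10 × 5 = 1.87 × 10⁵.
6.82 × 10⁵ CFU/mL / 1.87 × 10⁵ = 3.64 CFU/mL.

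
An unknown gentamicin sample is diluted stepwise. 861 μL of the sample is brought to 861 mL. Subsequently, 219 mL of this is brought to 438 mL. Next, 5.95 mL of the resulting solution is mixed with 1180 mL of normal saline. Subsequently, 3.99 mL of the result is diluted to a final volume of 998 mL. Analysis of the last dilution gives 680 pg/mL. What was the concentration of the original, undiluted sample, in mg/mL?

67.8 mg/mL

Overall dilution factor = 1000 × 2 × 199.3 × 250.1 = 9.97 × 10⁷.
Original = 680 pg/mL × 9.97 × 10⁷ = 6.78 × 10¹⁰ pg/mL = 67.8 mg/mL.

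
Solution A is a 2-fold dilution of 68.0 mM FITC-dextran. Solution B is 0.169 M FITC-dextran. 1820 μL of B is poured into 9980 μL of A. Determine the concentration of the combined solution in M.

0.0548 M

C_A = 68.0 mM / 2 = 34.0 mM.
C_B = 0.169 M = 169 mM.
C_mix = (C_A·V_A + C_B·V_B)/(V_A + V_B) = (34.0×9980 + 169×1820) / 11800 = 54.8 mM = 0.0548 M.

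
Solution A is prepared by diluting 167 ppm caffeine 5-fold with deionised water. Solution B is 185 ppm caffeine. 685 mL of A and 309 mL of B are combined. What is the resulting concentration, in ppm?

C_A = 167 ppm / 5 = 33.4 ppm.
C_mix = (C_A·V_A + C_B·V_B)/(V_A + V_B) = (33.4×685 + 185×309) / 994.0 = 80.5 ppm.

80.5 ppm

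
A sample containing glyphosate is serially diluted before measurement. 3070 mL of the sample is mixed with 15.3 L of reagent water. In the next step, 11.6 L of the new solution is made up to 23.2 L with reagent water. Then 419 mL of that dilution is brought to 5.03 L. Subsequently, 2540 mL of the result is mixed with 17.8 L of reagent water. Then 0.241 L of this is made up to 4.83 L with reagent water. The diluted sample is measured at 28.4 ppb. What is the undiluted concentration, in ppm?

Overall dilution factor = 5.984 × 2 × 12.00 × 8.008 × 20.04 = 2.31 × 10⁴.
Original = 28.4 ppb × 2.31 × 10⁴ = 6.55 × 10⁵ ppb = 655 ppm.

655 ppm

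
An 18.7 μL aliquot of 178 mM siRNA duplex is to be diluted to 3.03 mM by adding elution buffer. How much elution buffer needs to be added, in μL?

1080 μL

V₂ = C₁V₁/C₂ = 178 × 18.7 / 3.03 = 1099 μL.
Diluent to add = V₂ − V₁ = 1099 − 18.7 = 1080 μL.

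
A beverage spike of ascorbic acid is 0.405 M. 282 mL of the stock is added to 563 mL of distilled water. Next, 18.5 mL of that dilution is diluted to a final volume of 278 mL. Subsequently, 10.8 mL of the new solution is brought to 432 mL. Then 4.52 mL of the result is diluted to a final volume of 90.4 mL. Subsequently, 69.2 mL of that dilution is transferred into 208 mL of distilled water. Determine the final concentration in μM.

2.81 μM

Overall dilution factor = 2.996 × 15.03 × 40 × 20 × 4.006 = 1.44 × 10⁵.
0.405 M / 1.44 × 10⁵ = 2.81 × 10⁻⁶ M = 2.81 μM.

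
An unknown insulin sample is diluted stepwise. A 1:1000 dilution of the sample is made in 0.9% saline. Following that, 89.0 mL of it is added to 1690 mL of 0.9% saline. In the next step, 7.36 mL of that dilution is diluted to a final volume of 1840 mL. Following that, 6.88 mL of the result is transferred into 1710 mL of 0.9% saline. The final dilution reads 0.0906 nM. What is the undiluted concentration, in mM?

113 mM

Overall dilution factor = 1000 × 19.99 × 250 × 249.5 = 1.25 × 10⁹.
Original = 0.0906 nM × 1.25 × 10⁹ = 1.13 × 10⁸ nM = 113 mM.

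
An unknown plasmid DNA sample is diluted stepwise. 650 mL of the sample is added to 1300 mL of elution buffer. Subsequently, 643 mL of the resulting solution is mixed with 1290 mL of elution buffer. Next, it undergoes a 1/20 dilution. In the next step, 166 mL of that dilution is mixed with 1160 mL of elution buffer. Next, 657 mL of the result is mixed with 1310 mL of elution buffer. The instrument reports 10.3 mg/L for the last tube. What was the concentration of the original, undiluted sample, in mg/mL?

Overall dilution factor = 3 × 3.006 × 20 × 7.988 × 2.994 = 4314.
Original = 10.3 mg/L × 4314 = 4.44 × 10⁴ mg/L = 44.4 mg/mL.

44.4 mg/mL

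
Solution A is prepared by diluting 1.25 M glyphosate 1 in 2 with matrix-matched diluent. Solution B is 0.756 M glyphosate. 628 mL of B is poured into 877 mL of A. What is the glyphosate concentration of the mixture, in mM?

680 mM

C_A = 1.25 M / 2 = 0.625 M.
C_mix = (C_A·V_A + C_B·V_B)/(V_A + V_B) = (0.625×877 + 0.756×628) / 1505 = 0.680 M = 680 mM.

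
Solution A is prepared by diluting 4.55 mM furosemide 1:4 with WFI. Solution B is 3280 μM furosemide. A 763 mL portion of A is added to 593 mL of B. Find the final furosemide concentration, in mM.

C_A = 4.55 mM / 4 = 1.14 mM.
C_B = 3280 μM = 3.28 mM.
C_mix = (C_A·V_A + C_B·V_B)/(V_A + V_B) = (1.14×763 + 3.28×593) / 1356 = 2.07 mM.

2.07 mM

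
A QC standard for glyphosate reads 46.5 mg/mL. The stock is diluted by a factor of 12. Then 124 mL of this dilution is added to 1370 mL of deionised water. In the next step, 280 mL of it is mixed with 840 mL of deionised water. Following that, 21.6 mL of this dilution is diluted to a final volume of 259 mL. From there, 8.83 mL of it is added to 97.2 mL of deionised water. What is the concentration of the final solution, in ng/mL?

Overall dilution factor = 12 × 12.05 × 4 × 11.99 × 12.01 = 8.33 × 10⁴.
46.5 mg/mL / 8.33 × 10⁴ = 5.58 × 10⁻⁴ mg/mL = 558 ng/mL.

558 ng/mL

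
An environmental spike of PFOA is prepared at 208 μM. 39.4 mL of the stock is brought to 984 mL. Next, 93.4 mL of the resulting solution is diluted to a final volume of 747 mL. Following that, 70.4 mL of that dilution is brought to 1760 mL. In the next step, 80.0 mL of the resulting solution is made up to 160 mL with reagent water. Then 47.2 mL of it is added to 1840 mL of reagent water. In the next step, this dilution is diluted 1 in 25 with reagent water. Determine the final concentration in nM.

Overall dilution factor = 24.97 × 7.998 × 25 × 2 × 39.98 × 25 = 9.98 × 10⁶.
208 μM / 9.98 × 10⁶ = 2.08 × 10⁻⁵ μM = 0.0208 nM.

0.0208 nM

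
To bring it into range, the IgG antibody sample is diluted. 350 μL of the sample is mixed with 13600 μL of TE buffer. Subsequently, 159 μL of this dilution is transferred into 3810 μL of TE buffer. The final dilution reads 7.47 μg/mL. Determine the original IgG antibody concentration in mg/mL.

Overall dilution factor = 39.86 × 24.96 = 995.
Original = 7.47 μg/mL × 995 = 7432 μg/mL = 7.43 mg/mL.

7.43 mg/mL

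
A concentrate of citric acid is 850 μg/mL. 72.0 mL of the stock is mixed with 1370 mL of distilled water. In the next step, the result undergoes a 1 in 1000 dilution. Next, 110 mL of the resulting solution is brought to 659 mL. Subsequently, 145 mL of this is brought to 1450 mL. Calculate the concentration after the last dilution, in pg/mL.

708 pg/mL

Overall dilution factor = 20.03 × 1000 × 5.991 × 10 = 1.20 × 10⁶.
850 μg/mL / 1.20 × 10⁶ = 7.08 × 10⁻⁴ μg/mL = 708 pg/mL.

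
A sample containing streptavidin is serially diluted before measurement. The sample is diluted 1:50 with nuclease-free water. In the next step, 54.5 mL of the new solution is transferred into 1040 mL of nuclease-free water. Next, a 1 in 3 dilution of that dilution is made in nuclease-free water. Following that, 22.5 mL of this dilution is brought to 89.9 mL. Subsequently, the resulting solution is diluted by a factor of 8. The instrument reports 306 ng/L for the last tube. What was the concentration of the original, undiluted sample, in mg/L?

Overall dilution factor = 50 × 20.08 × 3 × 3.996 × 8 = 9.63 × 10⁴.
Original = 306 ng/L × 9.63 × 10⁴ = 2.95 × 10⁷ ng/L = 29.5 mg/L.

29.5 mg/L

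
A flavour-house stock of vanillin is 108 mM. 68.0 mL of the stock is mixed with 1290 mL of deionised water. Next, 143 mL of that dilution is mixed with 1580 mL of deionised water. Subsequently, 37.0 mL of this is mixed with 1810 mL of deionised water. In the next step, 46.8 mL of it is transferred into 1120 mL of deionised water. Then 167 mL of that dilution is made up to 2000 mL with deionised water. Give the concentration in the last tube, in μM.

Overall dilution factor = 19.97 × 12.05 × 49.92 × 24.93 × 11.98 = 3.59 × 10⁶.
108 mM / 3.59 × 10⁶ = 3.01 × 10⁻⁵ mM = 0.0301 μM.

0.0301 μM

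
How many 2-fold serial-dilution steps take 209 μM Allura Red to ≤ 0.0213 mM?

Need 2ⁿ ≥ 9.81, so n ≥ log(9.81)/log(2) = 3.29.
Minimum whole steps: n = 4.

4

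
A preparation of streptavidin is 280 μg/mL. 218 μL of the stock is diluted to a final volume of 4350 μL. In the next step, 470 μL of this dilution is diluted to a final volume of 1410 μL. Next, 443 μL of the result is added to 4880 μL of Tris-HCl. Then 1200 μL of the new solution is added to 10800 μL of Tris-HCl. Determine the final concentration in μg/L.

Overall dilution factor = 19.95 × 3 × 12.02 × 10 = 7193.
280 μg/mL / 7193 = 0.0389 μg/mL = 38.9 μg/L.

38.9 μg/L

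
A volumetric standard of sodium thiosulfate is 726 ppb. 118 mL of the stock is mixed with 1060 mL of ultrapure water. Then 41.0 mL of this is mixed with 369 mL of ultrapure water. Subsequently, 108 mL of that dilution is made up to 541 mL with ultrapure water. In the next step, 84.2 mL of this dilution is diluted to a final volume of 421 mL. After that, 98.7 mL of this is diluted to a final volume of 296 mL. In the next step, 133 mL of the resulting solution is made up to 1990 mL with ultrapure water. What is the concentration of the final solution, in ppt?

6.47 ppt

Overall dilution factor = 9.983 × 10 × 5.009 × 5 × 2.999 × 14.96 = 1.12 × 10⁵.
726 ppb / 1.12 × 10⁵ = 6.47 × 10⁻³ ppb = 6.47 ppt.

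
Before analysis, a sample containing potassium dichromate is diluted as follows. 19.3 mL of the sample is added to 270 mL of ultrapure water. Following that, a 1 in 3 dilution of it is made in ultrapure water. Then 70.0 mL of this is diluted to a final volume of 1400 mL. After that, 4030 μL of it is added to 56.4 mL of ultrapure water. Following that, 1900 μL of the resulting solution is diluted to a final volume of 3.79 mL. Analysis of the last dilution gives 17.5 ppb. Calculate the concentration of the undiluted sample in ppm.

471 ppm

Overall dilution factor = 14.99 × 3 × 20 × 15.00 × 1.995 = 2.69 × 10⁴.
Original = 17.5 ppb × 2.69 × 10⁴ = 4.71 × 10⁵ ppb = 471 ppm.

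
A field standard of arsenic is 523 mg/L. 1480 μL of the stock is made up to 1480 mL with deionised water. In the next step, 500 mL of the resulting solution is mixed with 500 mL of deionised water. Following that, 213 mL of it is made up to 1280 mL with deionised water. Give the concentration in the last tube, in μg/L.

Overall dilution factor = 1000 × 2 × 6.009 = 1.20 × 10⁴.
523 mg/L / 1.20 × 10⁴ = 0.0435 mg/L = 43.5 μg/L.

43.5 μg/L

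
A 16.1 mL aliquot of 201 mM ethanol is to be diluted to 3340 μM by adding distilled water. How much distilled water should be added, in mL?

3340 μM = 3.34 mM.
V₂ = C₁V₁/C₂ = 201 × 16.1 / 3.34 = 969 mL.
Diluent to add = V₂ − V₁ = 969 − 16.1 = 953 mL.

953 mL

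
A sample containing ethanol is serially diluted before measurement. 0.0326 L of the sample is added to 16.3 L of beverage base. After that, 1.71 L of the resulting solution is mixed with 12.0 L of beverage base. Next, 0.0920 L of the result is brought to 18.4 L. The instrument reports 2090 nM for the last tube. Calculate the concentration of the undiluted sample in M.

1.68 M

Overall dilution factor = 501 × 8.018 × 200 = 8.03 × 10⁵.
Original = 2090 nM × 8.03 × 10⁵ = 1.68 × 10⁹ nM = 1.68 M.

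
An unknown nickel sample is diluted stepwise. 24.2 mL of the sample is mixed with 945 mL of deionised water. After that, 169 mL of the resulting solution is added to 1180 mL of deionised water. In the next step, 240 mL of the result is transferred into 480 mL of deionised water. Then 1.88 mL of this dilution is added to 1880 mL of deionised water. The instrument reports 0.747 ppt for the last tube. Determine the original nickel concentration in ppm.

0.717 ppm

Overall dilution factor = 40.05 × 7.982 × 3 × 1001 = 9.60 × 10⁵.
Original = 0.747 ppt × 9.60 × 10⁵ = 7.17 × 10⁵ ppt = 0.717 ppm.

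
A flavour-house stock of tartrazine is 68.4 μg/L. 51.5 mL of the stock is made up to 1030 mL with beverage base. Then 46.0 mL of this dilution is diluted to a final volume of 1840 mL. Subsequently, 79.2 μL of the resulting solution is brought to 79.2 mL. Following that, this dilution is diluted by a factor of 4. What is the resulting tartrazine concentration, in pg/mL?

Overall dilution factor = 20 × 40 × 1000 × 4 = 3.20 × 10⁶.
68.4 μg/L / 3.20 × 10⁶ = 2.14 × 10⁻⁵ μg/L = 0.0214 pg/mL.

0.0214 pg/mL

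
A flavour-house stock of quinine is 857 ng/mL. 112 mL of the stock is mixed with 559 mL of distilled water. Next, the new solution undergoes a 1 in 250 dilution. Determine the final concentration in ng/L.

Overall dilution factor = 5.991 × 250 = 1498.
857 ng/mL / 1498 = 0.572 ng/mL = 572 ng/L.

572 ng/L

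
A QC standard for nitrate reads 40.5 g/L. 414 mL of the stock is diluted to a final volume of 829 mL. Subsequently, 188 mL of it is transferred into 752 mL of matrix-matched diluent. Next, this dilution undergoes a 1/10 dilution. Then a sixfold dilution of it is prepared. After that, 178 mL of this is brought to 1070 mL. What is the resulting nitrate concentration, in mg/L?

Overall dilution factor = 2.002 × 5 × 10 × 6 × 6.011 = 3611.
40.5 g/L / 3611 = 0.0112 g/L = 11.2 mg/L.

11.2 mg/L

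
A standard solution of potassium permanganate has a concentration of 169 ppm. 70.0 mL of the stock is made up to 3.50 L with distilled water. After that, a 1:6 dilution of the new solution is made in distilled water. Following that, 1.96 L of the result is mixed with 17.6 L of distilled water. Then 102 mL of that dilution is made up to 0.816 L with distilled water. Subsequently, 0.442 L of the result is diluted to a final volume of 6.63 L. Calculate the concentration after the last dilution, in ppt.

Overall dilution factor = 50 × 6 × 9.980 × 8 × 15 = 3.59 × 10⁵.
169 ppm / 3.59 × 10⁵ = 4.70 × 10⁻⁴ ppm = 470 ppt.

470 ppt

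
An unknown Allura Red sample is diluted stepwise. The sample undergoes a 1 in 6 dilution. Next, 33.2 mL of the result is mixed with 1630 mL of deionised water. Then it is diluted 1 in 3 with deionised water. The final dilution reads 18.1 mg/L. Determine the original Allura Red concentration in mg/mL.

Overall dilution factor = 6 × 50.10 × 3 = 902.
Original = 18.1 mg/L × 902 = 1.63 × 10⁴ mg/L = 16.3 mg/mL.

16.3 mg/mL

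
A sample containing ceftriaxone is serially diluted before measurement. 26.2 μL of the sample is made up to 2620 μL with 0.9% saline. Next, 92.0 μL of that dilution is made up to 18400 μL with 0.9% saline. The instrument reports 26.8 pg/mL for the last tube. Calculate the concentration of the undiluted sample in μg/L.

536 μg/L

Overall dilution factor = 100 × 200 = 2.00 × 10⁴.
Original = 26.8 pg/mL × 2.00 × 10⁴ = 5.36 × 10⁵ pg/mL = 536 μg/L.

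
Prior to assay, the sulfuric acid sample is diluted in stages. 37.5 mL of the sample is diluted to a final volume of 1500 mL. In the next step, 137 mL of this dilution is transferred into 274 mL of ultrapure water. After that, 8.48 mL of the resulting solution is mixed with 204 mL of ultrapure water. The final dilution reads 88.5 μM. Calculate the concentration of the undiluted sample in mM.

266 mM

Overall dilution factor = 40 × 3 × 25.06 = 3007.
Original = 88.5 μM × 3007 = 2.66 × 10⁵ μM = 266 mM.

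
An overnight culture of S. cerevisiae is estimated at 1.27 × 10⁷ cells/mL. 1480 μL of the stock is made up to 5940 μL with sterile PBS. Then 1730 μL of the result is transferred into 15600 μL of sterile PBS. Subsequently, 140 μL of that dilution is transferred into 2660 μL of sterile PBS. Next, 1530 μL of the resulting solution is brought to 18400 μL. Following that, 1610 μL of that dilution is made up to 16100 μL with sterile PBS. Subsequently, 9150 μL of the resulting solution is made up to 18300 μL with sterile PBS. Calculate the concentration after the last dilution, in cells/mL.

65.7 cells/mL

Overall dilution factor = 4.014 × 10.02 × 20 × 12.03 × 10 × 2 = 1.93 × 10⁵.
1.27 × 10⁷ cells/mL / 1.93 × 10⁵ = 65.7 cells/mL.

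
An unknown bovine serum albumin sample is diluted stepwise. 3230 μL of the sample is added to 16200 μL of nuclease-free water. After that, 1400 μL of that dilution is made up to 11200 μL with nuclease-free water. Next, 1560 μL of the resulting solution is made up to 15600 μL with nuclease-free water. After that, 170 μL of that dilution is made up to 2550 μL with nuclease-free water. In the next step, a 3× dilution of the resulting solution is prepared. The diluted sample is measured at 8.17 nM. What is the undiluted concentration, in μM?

177 μM

Overall dilution factor = 6.015 × 8 × 10 × 15 × 3 = 2.17 × 10⁴.
Original = 8.17 nM × 2.17 × 10⁴ = 1.77 × 10⁵ nM = 177 μM.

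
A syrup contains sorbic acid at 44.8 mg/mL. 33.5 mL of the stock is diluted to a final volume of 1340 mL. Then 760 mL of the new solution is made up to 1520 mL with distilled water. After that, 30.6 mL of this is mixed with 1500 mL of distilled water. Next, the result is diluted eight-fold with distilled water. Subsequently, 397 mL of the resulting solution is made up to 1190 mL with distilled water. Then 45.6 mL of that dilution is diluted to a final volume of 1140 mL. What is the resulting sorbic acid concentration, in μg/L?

Overall dilution factor = 40 × 2 × 50.02 × 8 × 2.997 × 25 = 2.40 × 10⁶.
44.8 mg/mL / 2.40 × 10⁶ = 1.87 × 10⁻⁵ mg/mL = 18.7 μg/L.

18.7 μg/L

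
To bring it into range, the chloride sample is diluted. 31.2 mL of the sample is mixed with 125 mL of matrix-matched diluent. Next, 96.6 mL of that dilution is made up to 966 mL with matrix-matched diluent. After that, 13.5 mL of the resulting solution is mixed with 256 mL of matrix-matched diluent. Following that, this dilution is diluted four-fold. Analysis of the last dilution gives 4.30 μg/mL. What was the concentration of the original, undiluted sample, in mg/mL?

Overall dilution factor = 5.006 × 10 × 19.96 × 4 = 3998.
Original = 4.30 μg/mL × 3998 = 1.72 × 10⁴ μg/mL = 17.2 mg/mL.

17.2 mg/mL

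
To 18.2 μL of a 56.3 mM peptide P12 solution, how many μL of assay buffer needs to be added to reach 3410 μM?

3410 μM = 3.41 mM.
V₂ = C₁V₁/C₂ = 56.3 × 18.2 / 3.41 = 300 μL.
Diluent to add = V₂ − V₁ = 300 − 18.2 = 282 μL.

282 μL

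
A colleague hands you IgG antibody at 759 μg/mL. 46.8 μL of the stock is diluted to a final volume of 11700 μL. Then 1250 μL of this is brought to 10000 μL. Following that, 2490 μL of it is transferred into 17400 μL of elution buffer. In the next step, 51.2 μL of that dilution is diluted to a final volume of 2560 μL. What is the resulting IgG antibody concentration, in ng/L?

Overall dilution factor = 250 × 8 × 7.988 × 50 = 7.99 × 10⁵.
759 μg/mL / 7.99 × 10⁵ = 9.50 × 10⁻⁴ μg/mL = 950 ng/L.

950 ng/L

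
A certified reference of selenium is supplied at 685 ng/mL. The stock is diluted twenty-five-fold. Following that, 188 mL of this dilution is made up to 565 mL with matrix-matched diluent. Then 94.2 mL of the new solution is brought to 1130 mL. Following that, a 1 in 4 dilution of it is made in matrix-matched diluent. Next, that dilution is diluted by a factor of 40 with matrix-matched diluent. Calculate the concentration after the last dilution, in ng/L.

Overall dilution factor = 25 × 3.005 × 12.00 × 4 × 40 = 1.44 × 10⁵.
685 ng/mL / 1.44 × 10⁵ = 4.75 × 10⁻³ ng/mL = 4.75 ng/L.

4.75 ng/L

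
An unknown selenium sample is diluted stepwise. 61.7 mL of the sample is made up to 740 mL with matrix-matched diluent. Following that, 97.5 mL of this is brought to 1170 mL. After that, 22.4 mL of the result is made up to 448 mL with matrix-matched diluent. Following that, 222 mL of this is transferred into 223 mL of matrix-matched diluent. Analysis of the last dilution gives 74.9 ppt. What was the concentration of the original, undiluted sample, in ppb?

Overall dilution factor = 11.99 × 12 × 20 × 2.005 = 5770.
Original = 74.9 ppt × 5770 = 4.32 × 10⁵ ppt = 432 ppb.

432 ppb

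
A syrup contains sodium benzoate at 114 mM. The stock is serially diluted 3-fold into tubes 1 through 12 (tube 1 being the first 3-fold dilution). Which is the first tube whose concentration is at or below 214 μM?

Tube n has concentration 114 mM / 3ⁿ.
Need 3ⁿ ≥ 114 mM / 214 μM = 533, so n ≥ 5.71.
First such tube: n = 6.

tube 6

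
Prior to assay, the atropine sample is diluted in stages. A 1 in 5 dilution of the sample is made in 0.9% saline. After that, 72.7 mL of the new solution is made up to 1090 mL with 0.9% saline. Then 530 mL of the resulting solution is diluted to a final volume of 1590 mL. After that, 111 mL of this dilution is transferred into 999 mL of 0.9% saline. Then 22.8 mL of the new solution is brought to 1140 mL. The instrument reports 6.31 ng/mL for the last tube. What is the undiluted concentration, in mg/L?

710 mg/L

Overall dilution factor = 5 × 14.99 × 3 × 10 × 50 = 1.12 × 10⁵.
Original = 6.31 ng/mL × 1.12 × 10⁵ = 7.10 × 10⁵ ng/mL = 710 mg/L.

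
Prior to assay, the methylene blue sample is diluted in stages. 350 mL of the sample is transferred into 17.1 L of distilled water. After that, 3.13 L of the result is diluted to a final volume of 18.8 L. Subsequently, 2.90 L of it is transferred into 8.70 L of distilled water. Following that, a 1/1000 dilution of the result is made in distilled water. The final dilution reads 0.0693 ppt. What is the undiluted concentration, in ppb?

Overall dilution factor = 49.86 × 6.006 × 4 × 1000 = 1.20 × 10⁶.
Original = 0.0693 ppt × 1.20 × 10⁶ = 8.30 × 10⁴ ppt = 83.0 ppb.

83.0 ppb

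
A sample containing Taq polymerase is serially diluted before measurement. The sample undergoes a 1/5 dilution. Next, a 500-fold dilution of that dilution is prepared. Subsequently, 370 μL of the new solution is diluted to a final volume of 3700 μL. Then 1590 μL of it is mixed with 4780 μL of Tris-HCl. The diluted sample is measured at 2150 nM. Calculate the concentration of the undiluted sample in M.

0.215 M

Overall dilution factor = 5 × 500 × 10 × 4.006 = 1.00 × 10⁵.
Original = 2150 nM × 1.00 × 10⁵ = 2.15 × 10⁸ nM = 0.215 M.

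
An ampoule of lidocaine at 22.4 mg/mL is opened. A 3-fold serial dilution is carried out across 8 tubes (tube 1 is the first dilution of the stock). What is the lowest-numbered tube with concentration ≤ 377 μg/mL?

Tube n has concentration 22.4 mg/mL / 3ⁿ.
Need 3ⁿ ≥ 22.4 mg/mL / 377 μg/mL = 59.4, so n ≥ 3.72.
First such tube: n = 4.

tube 4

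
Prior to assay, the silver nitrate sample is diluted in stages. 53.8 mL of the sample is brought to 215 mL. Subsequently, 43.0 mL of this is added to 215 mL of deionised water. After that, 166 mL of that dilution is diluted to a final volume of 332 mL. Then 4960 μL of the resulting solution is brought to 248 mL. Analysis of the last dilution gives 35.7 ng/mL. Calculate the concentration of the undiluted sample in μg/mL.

Overall dilution factor = 3.996 × 6 × 2 × 50 = 2398.
Original = 35.7 ng/mL × 2398 = 8.56 × 10⁴ ng/mL = 85.6 μg/mL.

85.6 μg/mL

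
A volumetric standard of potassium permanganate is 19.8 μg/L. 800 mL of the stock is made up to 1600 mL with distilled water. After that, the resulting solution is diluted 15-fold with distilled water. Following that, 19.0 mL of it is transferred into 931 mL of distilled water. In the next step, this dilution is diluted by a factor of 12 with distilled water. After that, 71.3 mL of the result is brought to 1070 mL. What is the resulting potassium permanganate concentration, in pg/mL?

0.0733 pg/mL

Overall dilution factor = 2 × 15 × 50 × 12 × 15.01 = 2.70 × 10⁵.
19.8 μg/L / 2.70 × 10⁵ = 7.33 × 10⁻⁵ μg/L = 0.0733 pg/mL.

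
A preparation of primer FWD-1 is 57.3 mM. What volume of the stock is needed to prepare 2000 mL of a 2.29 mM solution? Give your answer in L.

0.0799 L

V₁ = C₂V₂/C₁ = 2.29 × 2000 / 57.3 = 79.9 mL = 0.0799 L.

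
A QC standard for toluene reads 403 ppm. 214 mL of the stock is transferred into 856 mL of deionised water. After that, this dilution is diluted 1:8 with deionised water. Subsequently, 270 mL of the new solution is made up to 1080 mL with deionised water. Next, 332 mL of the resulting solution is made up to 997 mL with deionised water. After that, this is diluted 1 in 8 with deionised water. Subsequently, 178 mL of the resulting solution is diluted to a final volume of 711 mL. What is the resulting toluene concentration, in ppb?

Overall dilution factor = 5 × 8 × 4 × 3.003 × 8 × 3.994 = 1.54 × 10⁴.
403 ppm / 1.54 × 10⁴ = 0.0262 ppm = 26.2 ppb.

26.2 ppb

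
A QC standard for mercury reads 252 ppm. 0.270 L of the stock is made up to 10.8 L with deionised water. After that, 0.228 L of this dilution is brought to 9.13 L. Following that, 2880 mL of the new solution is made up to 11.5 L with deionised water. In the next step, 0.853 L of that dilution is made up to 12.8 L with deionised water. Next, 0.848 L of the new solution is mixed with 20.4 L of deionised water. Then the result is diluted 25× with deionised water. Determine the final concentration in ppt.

Overall dilution factor = 40 × 40.04 × 3.993 × 15.01 × 25.06 × 25 = 6.01 × 10⁷.
252 ppm / 6.01 × 10⁷ = 4.19 × 10⁻⁶ ppm = 4.19 ppt.

4.19 ppt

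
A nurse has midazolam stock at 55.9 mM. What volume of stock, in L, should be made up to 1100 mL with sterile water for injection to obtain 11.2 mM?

V₁ = C₂V₂/C₁ = 11.2 × 1100 / 55.9 = 220 mL = 0.220 L.

0.220 L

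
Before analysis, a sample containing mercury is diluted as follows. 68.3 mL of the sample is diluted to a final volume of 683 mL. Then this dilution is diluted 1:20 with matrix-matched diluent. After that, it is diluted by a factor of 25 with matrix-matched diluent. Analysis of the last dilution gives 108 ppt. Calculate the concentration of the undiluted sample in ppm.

Overall dilution factor = 10 × 20 × 25 = 5000.
Original = 108 ppt × 5000 = 5.40 × 10⁵ ppt = 0.540 ppm.

0.540 ppm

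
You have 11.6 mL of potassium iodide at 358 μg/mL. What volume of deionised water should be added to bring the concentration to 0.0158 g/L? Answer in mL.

251 mL

0.0158 g/L = 15.8 μg/mL.
V₂ = C₁V₁/C₂ = 358 × 11.6 / 15.8 = 263 mL.
Diluent to add = V₂ − V₁ = 263 − 11.6 = 251 mL.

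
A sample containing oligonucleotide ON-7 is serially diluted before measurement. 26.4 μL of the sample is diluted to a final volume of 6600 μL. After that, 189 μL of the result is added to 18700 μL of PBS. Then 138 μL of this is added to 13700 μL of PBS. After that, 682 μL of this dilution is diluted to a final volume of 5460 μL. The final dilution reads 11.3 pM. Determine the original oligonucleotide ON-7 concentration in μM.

227 μM

Overall dilution factor = 250 × 99.94 × 100.3 × 8.006 = 2.01 × 10⁷.
Original = 11.3 pM × 2.01 × 10⁷ = 2.27 × 10⁸ pM = 227 μM.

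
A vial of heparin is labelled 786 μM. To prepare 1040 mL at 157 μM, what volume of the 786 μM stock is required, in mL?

V₁ = C₂V₂/C₁ = 157 × 1040 / 786 = 208 mL.

208 mL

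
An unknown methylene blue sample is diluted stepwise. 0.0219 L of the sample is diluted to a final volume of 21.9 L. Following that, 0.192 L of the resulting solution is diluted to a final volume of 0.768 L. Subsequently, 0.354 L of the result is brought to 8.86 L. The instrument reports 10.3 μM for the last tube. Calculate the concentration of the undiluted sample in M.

1.03 M

Overall dilution factor = 1000 × 4 × 25.03 = 1.00 × 10⁵.
Original = 10.3 μM × 1.00 × 10⁵ = 1.03 × 10⁶ μM = 1.03 M.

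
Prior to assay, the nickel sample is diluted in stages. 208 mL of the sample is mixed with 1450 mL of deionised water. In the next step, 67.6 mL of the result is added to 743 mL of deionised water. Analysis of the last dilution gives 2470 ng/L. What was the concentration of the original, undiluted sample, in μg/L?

Overall dilution factor = 7.971 × 11.99 = 95.6.
Original = 2470 ng/L × 95.6 = 2.36 × 10⁵ ng/L = 236 μg/L.

236 μg/L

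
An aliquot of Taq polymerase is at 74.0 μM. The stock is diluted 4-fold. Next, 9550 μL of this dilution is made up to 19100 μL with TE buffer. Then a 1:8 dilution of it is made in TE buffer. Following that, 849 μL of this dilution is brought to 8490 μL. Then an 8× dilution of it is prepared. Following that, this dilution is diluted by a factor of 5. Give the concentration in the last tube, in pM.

Overall dilution factor = 4 × 2 × 8 × 10 × 8 × 5 = 2.56 × 10⁴.
74.0 μM / 2.56 × 10⁴ = 2.89 × 10⁻³ μM = 2890 pM.

2890 pM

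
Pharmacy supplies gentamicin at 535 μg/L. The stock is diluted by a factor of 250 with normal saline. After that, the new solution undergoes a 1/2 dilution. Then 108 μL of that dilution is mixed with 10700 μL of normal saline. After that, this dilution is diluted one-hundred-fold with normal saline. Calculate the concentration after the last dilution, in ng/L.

Overall dilution factor = 250 × 2 × 100.1 × 100 = 5.00 × 10⁶.
535 μg/L / 5.00 × 10⁶ = 1.07 × 10⁻⁴ μg/L = 0.107 ng/L.

0.107 ng/L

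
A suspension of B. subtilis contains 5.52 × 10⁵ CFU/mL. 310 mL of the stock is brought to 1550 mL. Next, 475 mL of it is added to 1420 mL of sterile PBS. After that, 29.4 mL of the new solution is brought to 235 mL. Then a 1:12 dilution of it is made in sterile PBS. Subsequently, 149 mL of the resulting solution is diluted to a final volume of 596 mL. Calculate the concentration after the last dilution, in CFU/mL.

72.1 CFU/mL

Overall dilution factor = 5 × 3.989 × 7.993 × 12 × 4 = 7653.
5.52 × 10⁵ CFU/mL / 7653 = 72.1 CFU/mL.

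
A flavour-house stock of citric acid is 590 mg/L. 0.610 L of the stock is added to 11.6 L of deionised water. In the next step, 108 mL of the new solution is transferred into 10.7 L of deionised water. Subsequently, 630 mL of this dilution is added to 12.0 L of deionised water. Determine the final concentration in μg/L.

Overall dilution factor = 20.02 × 100.1 × 20.05 = 4.02 × 10⁴.
590 mg/L / 4.02 × 10⁴ = 0.0147 mg/L = 14.7 μg/L.

14.7 μg/L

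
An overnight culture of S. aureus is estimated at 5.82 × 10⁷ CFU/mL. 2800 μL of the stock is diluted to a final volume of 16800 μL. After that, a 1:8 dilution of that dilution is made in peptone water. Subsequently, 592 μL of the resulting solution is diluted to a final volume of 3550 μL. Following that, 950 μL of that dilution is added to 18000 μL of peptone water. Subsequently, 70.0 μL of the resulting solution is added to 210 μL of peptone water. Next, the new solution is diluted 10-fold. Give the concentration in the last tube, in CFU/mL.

253 CFU/mL

Overall dilution factor = 6 × 8 × 5.997 × 19.95 × 4 × 10 = 2.30 × 10⁵.
5.82 × 10⁷ CFU/mL / 2.30 × 10⁵ = 253 CFU/mL.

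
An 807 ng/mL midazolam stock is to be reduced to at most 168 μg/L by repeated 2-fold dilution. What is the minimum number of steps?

Need 2ⁿ ≥ 4.80, so n ≥ log(4.80)/log(2) = 2.26.
Minimum whole steps: n = 3.

3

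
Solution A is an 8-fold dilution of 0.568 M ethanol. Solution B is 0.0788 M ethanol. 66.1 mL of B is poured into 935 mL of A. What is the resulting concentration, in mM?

71.5 mM

C_A = 0.568 M / 8 = 0.0710 M.
C_mix = (C_A·V_A + C_B·V_B)/(V_A + V_B) = (0.0710×935 + 0.0788×66.1) / 1001 = 0.0715 M = 71.5 mM.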